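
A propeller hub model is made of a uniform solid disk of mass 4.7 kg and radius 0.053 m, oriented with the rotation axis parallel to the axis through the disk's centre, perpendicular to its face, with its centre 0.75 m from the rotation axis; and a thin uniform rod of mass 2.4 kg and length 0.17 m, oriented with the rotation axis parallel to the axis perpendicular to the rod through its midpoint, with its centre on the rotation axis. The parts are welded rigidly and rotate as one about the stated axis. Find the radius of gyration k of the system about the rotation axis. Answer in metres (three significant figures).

0.612

Solid disk: I_cm = (1/2)MR² = (1/2)(4.7)(0.053)² = 0.0066012 kg m^2; centre at d = 0.75 m, so the parallel axis theorem gives I = 0.0066012 + (4.7)(0.75)² = 2.6504 kg m^2.
Thin rod: I_cm = (1/12)ML² = (1/12)(2.4)(0.17)² = 0.00578 kg m^2; axis through the centre, so I = 0.00578 kg m^2.
Total I = 2.6561 kg m^2; total mass M = 7.1 kg.
k = √(I/M) = √(2.6561/7.1) = 0.61164 m.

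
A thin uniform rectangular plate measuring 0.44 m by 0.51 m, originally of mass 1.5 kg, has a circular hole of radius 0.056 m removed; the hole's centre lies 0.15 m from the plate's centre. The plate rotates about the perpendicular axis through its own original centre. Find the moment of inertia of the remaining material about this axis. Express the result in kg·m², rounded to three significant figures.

0.0551

Unpierced body about its centre: I₀ = (1/12)M(a²+b²) = (1/12)(1.5)[(0.44)² + (0.51)²] = 0.056712 kg·m².
The removed disk has mass m = M·πr²/(ab) = (1.5)·π(0.056)²/(0.44·0.51) = 0.065856 kg (same uniform areal density).
Its moment of inertia about the rotation axis (parallel-axis theorem): I_hole = (1/2)mr² + md² = (1/2)(0.065856)(0.056)² + (0.065856)(0.15)² = 0.001585 kg·m².
Treating the hole as negative mass, I = I₀ − I_hole = 0.056712 − 0.001585 = 0.055127 kg·m².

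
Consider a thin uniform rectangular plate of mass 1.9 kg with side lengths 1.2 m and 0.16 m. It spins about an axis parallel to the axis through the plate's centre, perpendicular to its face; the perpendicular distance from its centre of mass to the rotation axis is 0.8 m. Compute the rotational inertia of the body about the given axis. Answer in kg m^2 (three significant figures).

I_cm = (1/12)M(a²+b²) = (1/12)(1.9)[(1.2)² + (0.16)²] = 0.23205 kg m^2; centre at d = 0.8 m, so the parallel axis theorem gives I = 0.23205 + (1.9)(0.8)² = 1.4481 kg m^2.

1.45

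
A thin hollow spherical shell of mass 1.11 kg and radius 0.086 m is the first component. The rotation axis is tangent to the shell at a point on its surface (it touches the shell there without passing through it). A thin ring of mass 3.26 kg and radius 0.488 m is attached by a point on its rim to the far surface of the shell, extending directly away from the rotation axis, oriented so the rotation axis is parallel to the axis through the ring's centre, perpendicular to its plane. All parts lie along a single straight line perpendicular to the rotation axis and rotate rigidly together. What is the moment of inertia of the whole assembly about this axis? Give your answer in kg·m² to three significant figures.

Spherical shell: I_cm = (2/3)MR² = (2/3)(1.11)(0.086)² = 0.005473 kg·m²; centre at d = 0.086 m, so I = I_cm + Md² gives I = 0.005473 + (1.11)(0.086)² = 0.013683 kg·m².
Thin ring: I_cm = MR² = (3.26)(0.488)² = 0.77635 kg·m²; centre at d = 0.086 + 0.086 + 0.488 = 0.66 m, so I = I_cm + Md² gives I = 0.77635 + (3.26)(0.66)² = 2.1964 kg·m².
Total I = 0.013683 + 2.1964 = 2.2101 kg·m².

2.21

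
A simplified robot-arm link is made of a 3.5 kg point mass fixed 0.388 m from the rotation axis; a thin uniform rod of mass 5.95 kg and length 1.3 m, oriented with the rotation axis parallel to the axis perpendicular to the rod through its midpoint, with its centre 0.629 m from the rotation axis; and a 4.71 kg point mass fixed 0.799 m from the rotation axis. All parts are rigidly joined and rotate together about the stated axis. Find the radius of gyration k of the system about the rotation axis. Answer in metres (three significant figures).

0.689

Point mass: I_cm = 0; centre at d = 0.388 m, so I = I_cm + Md² gives I = 0 + (3.5)(0.388)² = 0.5269 kg·m².
Thin rod: I_cm = (1/12)ML² = (1/12)(5.95)(1.3)² = 0.83796 kg·m²; centre at d = 0.629 m, so I = I_cm + Md² gives I = 0.83796 + (5.95)(0.629)² = 3.192 kg·m².
Point mass: I_cm = 0; centre at d = 0.799 m, so I = I_cm + Md² gives I = 0 + (4.71)(0.799)² = 3.0069 kg·m².
Total I = 6.7258 kg·m²; total mass M = 14.16 kg.
k = √(I/M) = √(6.7258/14.16) = 0.68919 m.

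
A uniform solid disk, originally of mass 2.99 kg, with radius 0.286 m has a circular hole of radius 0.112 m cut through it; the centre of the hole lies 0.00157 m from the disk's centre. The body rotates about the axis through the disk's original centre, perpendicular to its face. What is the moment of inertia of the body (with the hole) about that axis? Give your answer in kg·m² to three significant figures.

0.119

Unpierced body about its centre: I₀ = (1/2)MR² = (1/2)(2.99)(0.286)² = 0.12229 kg·m².
The removed disk has mass m = M·(r/R)² = (2.99)(0.112/0.286)² = 0.45854 kg (same uniform areal density).
Its moment of inertia about the rotation axis (parallel-axis theorem): I_hole = (1/2)mr² + md² = (1/2)(0.45854)(0.112)² + (0.45854)(0.00157)² = 0.0028771 kg·m².
Treating the hole as negative mass, I = I₀ − I_hole = 0.12229 − 0.0028771 = 0.11941 kg·m².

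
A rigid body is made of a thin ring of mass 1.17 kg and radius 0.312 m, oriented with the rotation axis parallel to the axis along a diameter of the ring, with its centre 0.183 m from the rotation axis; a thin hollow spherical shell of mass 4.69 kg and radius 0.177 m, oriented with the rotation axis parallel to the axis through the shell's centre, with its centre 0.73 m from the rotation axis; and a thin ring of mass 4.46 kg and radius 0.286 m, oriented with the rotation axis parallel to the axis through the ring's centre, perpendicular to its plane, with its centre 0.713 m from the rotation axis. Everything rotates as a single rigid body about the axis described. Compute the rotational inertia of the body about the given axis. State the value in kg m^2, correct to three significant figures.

Thin ring: I_cm = (1/2)MR² = (1/2)(1.17)(0.312)² = 0.056946 kg m^2; centre at d = 0.183 m, so the parallel axis theorem gives I = 0.056946 + (1.17)(0.183)² = 0.096128 kg m^2.
Spherical shell: I_cm = (2/3)MR² = (2/3)(4.69)(0.177)² = 0.097955 kg m^2; centre at d = 0.73 m, so the parallel axis theorem gives I = 0.097955 + (4.69)(0.73)² = 2.5973 kg m^2.
Thin ring: I_cm = MR² = (4.46)(0.286)² = 0.36481 kg m^2; centre at d = 0.713 m, so the parallel axis theorem gives I = 0.36481 + (4.46)(0.713)² = 2.6321 kg m^2.
Total I = 0.096128 + 2.5973 + 2.6321 = 5.3255 kg m^2.

5.33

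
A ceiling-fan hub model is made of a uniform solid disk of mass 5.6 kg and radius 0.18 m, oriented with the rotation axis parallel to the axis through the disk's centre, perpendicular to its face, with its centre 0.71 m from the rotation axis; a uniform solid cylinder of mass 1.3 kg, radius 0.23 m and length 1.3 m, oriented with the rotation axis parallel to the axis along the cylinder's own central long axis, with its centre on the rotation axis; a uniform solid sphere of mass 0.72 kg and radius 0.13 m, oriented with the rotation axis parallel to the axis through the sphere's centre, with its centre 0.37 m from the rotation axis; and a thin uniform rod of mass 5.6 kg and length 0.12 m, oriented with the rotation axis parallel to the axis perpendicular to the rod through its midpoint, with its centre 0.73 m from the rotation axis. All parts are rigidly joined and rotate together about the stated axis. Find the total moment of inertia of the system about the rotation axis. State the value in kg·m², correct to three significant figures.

6.04

Solid disk: I_cm = (1/2)MR² = (1/2)(5.6)(0.18)² = 0.09072 kg·m²; centre at d = 0.71 m, so the parallel axis theorem gives I = 0.09072 + (5.6)(0.71)² = 2.9137 kg·m².
Solid cylinder: I_cm = (1/2)MR² = (1/2)(1.3)(0.23)² = 0.034385 kg·m²; axis through the centre, so I = 0.034385 kg·m².
Solid sphere: I_cm = (2/5)MR² = (2/5)(0.72)(0.13)² = 0.0048672 kg·m²; centre at d = 0.37 m, so the parallel axis theorem gives I = 0.0048672 + (0.72)(0.37)² = 0.10344 kg·m².
Thin rod: I_cm = (1/12)ML² = (1/12)(5.6)(0.12)² = 0.00672 kg·m²; centre at d = 0.73 m, so the parallel axis theorem gives I = 0.00672 + (5.6)(0.73)² = 2.991 kg·m².
Total I = 2.9137 + 0.034385 + 0.10344 + 2.991 = 6.0425 kg·m².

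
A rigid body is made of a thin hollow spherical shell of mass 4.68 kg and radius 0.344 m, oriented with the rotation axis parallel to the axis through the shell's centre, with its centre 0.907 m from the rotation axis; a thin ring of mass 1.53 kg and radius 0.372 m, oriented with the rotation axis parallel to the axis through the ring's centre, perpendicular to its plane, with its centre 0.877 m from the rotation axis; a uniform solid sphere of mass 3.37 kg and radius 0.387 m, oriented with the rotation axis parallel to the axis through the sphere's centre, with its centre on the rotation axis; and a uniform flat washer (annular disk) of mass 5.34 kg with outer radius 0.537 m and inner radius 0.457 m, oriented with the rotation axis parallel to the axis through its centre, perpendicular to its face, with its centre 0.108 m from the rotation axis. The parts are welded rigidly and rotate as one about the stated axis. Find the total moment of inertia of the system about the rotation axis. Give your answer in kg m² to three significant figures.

7.20

Spherical shell: I_cm = (2/3)MR² = (2/3)(4.68)(0.344)² = 0.36921 kg m²; centre at d = 0.907 m, so I = I_cm + Md² gives I = 0.36921 + (4.68)(0.907)² = 4.2192 kg m².
Thin ring: I_cm = MR² = (1.53)(0.372)² = 0.21173 kg m²; centre at d = 0.877 m, so I = I_cm + Md² gives I = 0.21173 + (1.53)(0.877)² = 1.3885 kg m².
Solid sphere: I_cm = (2/5)MR² = (2/5)(3.37)(0.387)² = 0.20189 kg m²; axis through the centre, so I = 0.20189 kg m².
Annular disk: I_cm = (1/2)M(R²+r²) = (1/2)(5.34)[(0.537)² + (0.457)²] = 1.3276 kg m²; centre at d = 0.108 m, so I = I_cm + Md² gives I = 1.3276 + (5.34)(0.108)² = 1.3899 kg m².
Total I = 4.2192 + 1.3885 + 0.20189 + 1.3899 = 7.1994 kg m².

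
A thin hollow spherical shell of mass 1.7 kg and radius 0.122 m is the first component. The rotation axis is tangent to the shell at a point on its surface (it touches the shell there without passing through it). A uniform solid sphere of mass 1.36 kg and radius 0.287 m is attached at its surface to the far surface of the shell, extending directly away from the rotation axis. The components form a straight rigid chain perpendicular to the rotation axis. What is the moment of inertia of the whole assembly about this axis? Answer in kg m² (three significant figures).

Spherical shell: I_cm = (2/3)MR² = (2/3)(1.7)(0.122)² = 0.016869 kg m²; centre at d = 0.122 m, so I = I_cm + Md² gives I = 0.016869 + (1.7)(0.122)² = 0.042171 kg m².
Solid sphere: I_cm = (2/5)MR² = (2/5)(1.36)(0.287)² = 0.044809 kg m²; centre at d = 0.122 + 0.122 + 0.287 = 0.531 m, so I = I_cm + Md² gives I = 0.044809 + (1.36)(0.531)² = 0.42828 kg m².
Total I = 0.042171 + 0.42828 = 0.47045 kg m².

0.470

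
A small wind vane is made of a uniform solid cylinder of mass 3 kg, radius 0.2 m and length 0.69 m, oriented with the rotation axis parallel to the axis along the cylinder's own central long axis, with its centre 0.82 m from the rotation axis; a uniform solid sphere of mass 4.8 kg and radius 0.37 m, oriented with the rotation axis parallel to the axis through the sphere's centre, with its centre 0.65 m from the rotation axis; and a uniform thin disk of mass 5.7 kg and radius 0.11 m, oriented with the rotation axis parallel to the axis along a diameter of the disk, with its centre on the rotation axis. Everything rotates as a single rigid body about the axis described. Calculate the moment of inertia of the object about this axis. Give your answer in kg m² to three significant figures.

Solid cylinder: I_cm = (1/2)MR² = (1/2)(3)(0.2)² = 0.06 kg m²; centre at d = 0.82 m, so the parallel axis theorem gives I = 0.06 + (3)(0.82)² = 2.0772 kg m².
Solid sphere: I_cm = (2/5)MR² = (2/5)(4.8)(0.37)² = 0.26285 kg m²; centre at d = 0.65 m, so the parallel axis theorem gives I = 0.26285 + (4.8)(0.65)² = 2.2908 kg m².
Thin disk: I_cm = (1/4)MR² = (1/4)(5.7)(0.11)² = 0.017243 kg m²; axis through the centre, so I = 0.017243 kg m².
Total I = 2.0772 + 2.2908 + 0.017243 = 4.3853 kg m².

4.39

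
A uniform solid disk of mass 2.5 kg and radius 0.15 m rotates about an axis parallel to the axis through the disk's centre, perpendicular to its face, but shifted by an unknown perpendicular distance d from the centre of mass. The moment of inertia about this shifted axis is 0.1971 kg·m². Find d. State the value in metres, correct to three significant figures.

About the centre-of-mass axis, I_cm = (1/2)MR² = (1/2)(2.5)(0.15)² = 0.028125 kg·m².
Parallel axis theorem: I = I_cm + Md², so Md² = 0.1971 − 0.028125 = 0.16897 kg·m².
d = √(0.16897 / 2.5) = 0.25998 m.

0.260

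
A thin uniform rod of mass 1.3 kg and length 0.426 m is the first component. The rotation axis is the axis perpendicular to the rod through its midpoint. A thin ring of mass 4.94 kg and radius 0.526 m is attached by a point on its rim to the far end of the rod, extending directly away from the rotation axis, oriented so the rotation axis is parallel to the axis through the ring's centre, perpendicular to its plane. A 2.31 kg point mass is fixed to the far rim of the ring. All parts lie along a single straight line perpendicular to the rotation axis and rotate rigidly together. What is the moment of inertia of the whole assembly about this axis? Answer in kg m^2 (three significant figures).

Thin rod: I_cm = (1/12)ML² = (1/12)(1.3)(0.426)² = 0.01966 kg m^2; axis through the centre, so I = 0.01966 kg m^2.
Thin ring: I_cm = MR² = (4.94)(0.526)² = 1.3668 kg m^2; centre at d = 0.213 + 0.526 = 0.739 m, so I = I_cm + Md² gives I = 1.3668 + (4.94)(0.739)² = 4.0646 kg m^2.
Point mass: I_cm = 0; centre at d = 0.213 + 0.526 + 0.526 = 1.265 m, so I = I_cm + Md² gives I = 0 + (2.31)(1.265)² = 3.6965 kg m^2.
Total I = 0.01966 + 4.0646 + 3.6965 = 7.7808 kg m^2.

7.78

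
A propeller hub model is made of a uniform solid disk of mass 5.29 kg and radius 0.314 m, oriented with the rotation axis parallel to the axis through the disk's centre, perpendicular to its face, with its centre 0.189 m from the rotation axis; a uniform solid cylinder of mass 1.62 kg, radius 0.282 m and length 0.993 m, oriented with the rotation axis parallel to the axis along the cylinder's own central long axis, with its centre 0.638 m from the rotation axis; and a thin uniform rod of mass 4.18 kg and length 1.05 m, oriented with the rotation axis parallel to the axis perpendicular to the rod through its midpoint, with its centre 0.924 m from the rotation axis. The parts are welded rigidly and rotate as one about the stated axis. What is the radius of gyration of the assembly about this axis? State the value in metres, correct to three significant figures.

Solid disk: I_cm = (1/2)MR² = (1/2)(5.29)(0.314)² = 0.26079 kg m²; centre at d = 0.189 m, so the parallel axis theorem gives I = 0.26079 + (5.29)(0.189)² = 0.44975 kg m².
Solid cylinder: I_cm = (1/2)MR² = (1/2)(1.62)(0.282)² = 0.064414 kg m²; centre at d = 0.638 m, so the parallel axis theorem gives I = 0.064414 + (1.62)(0.638)² = 0.72383 kg m².
Thin rod: I_cm = (1/12)ML² = (1/12)(4.18)(1.05)² = 0.38404 kg m²; centre at d = 0.924 m, so the parallel axis theorem gives I = 0.38404 + (4.18)(0.924)² = 3.9528 kg m².
Total I = 5.1264 kg m²; total mass M = 11.09 kg.
k = √(I/M) = √(5.1264/11.09) = 0.67989 m.

0.680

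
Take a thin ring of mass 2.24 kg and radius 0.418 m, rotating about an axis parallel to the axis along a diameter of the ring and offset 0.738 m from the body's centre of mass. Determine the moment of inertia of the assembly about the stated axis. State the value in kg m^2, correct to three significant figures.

I_cm = (1/2)MR² = (1/2)(2.24)(0.418)² = 0.19569 kg m^2; centre at d = 0.738 m, so the parallel axis theorem gives I = 0.19569 + (2.24)(0.738)² = 1.4157 kg m^2.

1.42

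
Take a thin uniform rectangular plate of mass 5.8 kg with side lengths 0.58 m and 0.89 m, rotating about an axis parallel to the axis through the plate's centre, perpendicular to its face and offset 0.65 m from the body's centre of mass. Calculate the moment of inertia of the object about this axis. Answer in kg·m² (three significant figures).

I_cm = (1/12)M(a²+b²) = (1/12)(5.8)[(0.58)² + (0.89)²] = 0.54544 kg·m²; centre at d = 0.65 m, so I = I_cm + Md² gives I = 0.54544 + (5.8)(0.65)² = 2.9959 kg·m².

3.00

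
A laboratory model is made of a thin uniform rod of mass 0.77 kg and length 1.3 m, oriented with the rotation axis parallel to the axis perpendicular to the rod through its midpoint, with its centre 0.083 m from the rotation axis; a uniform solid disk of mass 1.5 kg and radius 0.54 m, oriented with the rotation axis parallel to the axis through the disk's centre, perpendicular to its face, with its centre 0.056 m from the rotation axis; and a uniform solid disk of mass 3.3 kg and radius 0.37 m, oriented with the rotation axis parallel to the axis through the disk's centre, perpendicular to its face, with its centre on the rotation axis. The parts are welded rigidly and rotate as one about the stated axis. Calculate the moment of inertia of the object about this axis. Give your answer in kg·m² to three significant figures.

Thin rod: I_cm = (1/12)ML² = (1/12)(0.77)(1.3)² = 0.10844 kg·m²; centre at d = 0.083 m, so I = I_cm + Md² gives I = 0.10844 + (0.77)(0.083)² = 0.11375 kg·m².
Solid disk: I_cm = (1/2)MR² = (1/2)(1.5)(0.54)² = 0.2187 kg·m²; centre at d = 0.056 m, so I = I_cm + Md² gives I = 0.2187 + (1.5)(0.056)² = 0.2234 kg·m².
Solid disk: I_cm = (1/2)MR² = (1/2)(3.3)(0.37)² = 0.22588 kg·m²; axis through the centre, so I = 0.22588 kg·m².
Total I = 0.11375 + 0.2234 + 0.22588 = 0.56304 kg·m².

0.563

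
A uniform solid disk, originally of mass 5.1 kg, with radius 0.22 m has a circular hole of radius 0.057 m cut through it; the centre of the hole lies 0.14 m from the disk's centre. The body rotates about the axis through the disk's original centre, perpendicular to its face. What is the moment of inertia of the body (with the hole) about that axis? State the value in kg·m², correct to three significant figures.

0.116

Unpierced body about its centre: I₀ = (1/2)MR² = (1/2)(5.1)(0.22)² = 0.12342 kg·m².
The removed disk has mass m = M·(r/R)² = (5.1)(0.057/0.22)² = 0.34235 kg (same uniform areal density).
Its moment of inertia about the rotation axis (parallel-axis theorem): I_hole = (1/2)mr² + md² = (1/2)(0.34235)(0.057)² + (0.34235)(0.14)² = 0.0072663 kg·m².
Treating the hole as negative mass, I = I₀ − I_hole = 0.12342 − 0.0072663 = 0.11615 kg·m².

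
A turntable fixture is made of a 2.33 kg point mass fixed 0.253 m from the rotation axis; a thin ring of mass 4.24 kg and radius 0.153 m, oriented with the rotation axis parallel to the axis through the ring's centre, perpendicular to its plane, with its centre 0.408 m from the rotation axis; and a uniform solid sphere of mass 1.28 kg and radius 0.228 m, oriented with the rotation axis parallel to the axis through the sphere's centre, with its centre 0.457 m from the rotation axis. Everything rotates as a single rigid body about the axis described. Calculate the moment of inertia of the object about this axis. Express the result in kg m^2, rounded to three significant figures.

1.25

Point mass: I_cm = 0; centre at d = 0.253 m, so I = I_cm + Md² gives I = 0 + (2.33)(0.253)² = 0.14914 kg m^2.
Thin ring: I_cm = MR² = (4.24)(0.153)² = 0.099254 kg m^2; centre at d = 0.408 m, so I = I_cm + Md² gives I = 0.099254 + (4.24)(0.408)² = 0.80506 kg m^2.
Solid sphere: I_cm = (2/5)MR² = (2/5)(1.28)(0.228)² = 0.026616 kg m^2; centre at d = 0.457 m, so I = I_cm + Md² gives I = 0.026616 + (1.28)(0.457)² = 0.29394 kg m^2.
Total I = 0.14914 + 0.80506 + 0.29394 = 1.2481 kg m^2.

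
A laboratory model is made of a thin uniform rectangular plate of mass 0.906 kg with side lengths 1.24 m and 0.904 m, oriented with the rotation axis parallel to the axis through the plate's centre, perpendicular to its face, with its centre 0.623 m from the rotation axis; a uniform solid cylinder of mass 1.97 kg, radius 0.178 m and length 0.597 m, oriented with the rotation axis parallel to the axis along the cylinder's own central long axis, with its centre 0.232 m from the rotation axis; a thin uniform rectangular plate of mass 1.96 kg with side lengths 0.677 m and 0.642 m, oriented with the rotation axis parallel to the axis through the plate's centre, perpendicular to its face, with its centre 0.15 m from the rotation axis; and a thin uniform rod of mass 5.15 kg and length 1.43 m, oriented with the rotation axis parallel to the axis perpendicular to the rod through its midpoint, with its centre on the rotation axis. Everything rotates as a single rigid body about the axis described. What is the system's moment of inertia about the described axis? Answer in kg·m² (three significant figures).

1.73

Rectangular plate: I_cm = (1/12)M(a²+b²) = (1/12)(0.906)[(1.24)² + (0.904)²] = 0.17779 kg·m²; centre at d = 0.623 m, so the parallel axis theorem gives I = 0.17779 + (0.906)(0.623)² = 0.52943 kg·m².
Solid cylinder: I_cm = (1/2)MR² = (1/2)(1.97)(0.178)² = 0.031209 kg·m²; centre at d = 0.232 m, so the parallel axis theorem gives I = 0.031209 + (1.97)(0.232)² = 0.13724 kg·m².
Rectangular plate: I_cm = (1/12)M(a²+b²) = (1/12)(1.96)[(0.677)² + (0.642)²] = 0.14218 kg·m²; centre at d = 0.15 m, so the parallel axis theorem gives I = 0.14218 + (1.96)(0.15)² = 0.18628 kg·m².
Thin rod: I_cm = (1/12)ML² = (1/12)(5.15)(1.43)² = 0.8776 kg·m²; axis through the centre, so I = 0.8776 kg·m².
Total I = 0.52943 + 0.13724 + 0.18628 + 0.8776 = 1.7306 kg·m².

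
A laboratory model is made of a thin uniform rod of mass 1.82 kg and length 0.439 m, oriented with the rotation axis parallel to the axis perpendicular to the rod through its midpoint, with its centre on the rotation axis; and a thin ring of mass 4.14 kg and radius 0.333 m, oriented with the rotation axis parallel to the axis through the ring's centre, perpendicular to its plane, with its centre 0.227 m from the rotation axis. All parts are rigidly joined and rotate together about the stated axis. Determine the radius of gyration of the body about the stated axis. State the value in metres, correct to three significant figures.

Thin rod: I_cm = (1/12)ML² = (1/12)(1.82)(0.439)² = 0.029229 kg m^2; axis through the centre, so I = 0.029229 kg m^2.
Thin ring: I_cm = MR² = (4.14)(0.333)² = 0.45908 kg m^2; centre at d = 0.227 m, so the parallel axis theorem gives I = 0.45908 + (4.14)(0.227)² = 0.67241 kg m^2.
Total I = 0.70164 kg m^2; total mass M = 5.96 kg.
k = √(I/M) = √(0.70164/5.96) = 0.34311 m.

0.343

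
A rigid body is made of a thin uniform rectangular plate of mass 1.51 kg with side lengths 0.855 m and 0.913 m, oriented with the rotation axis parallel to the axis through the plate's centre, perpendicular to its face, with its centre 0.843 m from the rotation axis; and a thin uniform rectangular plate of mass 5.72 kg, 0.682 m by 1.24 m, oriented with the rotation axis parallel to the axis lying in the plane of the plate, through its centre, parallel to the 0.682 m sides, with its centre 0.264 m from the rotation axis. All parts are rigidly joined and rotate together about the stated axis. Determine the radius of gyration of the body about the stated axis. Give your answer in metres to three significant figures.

Rectangular plate: I_cm = (1/12)M(a²+b²) = (1/12)(1.51)[(0.855)² + (0.913)²] = 0.19688 kg·m²; centre at d = 0.843 m, so the parallel axis theorem gives I = 0.19688 + (1.51)(0.843)² = 1.27 kg·m².
Rectangular plate: I_cm = (1/12)Mb² = (1/12)(5.72)(1.24)² = 0.73292 kg·m²; centre at d = 0.264 m, so the parallel axis theorem gives I = 0.73292 + (5.72)(0.264)² = 1.1316 kg·m².
Total I = 2.4015 kg·m²; total mass M = 7.23 kg.
k = √(I/M) = √(2.4015/7.23) = 0.57634 m.

0.576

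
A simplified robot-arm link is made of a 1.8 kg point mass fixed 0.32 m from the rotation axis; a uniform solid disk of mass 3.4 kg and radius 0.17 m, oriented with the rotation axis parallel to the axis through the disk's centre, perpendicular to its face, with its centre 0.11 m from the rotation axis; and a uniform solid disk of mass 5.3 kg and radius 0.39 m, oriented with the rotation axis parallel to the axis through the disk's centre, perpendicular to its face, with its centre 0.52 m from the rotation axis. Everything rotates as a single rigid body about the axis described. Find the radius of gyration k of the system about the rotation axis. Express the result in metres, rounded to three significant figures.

0.448

Point mass: I_cm = 0; centre at d = 0.32 m, so I = I_cm + Md² gives I = 0 + (1.8)(0.32)² = 0.18432 kg m².
Solid disk: I_cm = (1/2)MR² = (1/2)(3.4)(0.17)² = 0.04913 kg m²; centre at d = 0.11 m, so I = I_cm + Md² gives I = 0.04913 + (3.4)(0.11)² = 0.09027 kg m².
Solid disk: I_cm = (1/2)MR² = (1/2)(5.3)(0.39)² = 0.40307 kg m²; centre at d = 0.52 m, so I = I_cm + Md² gives I = 0.40307 + (5.3)(0.52)² = 1.8362 kg m².
Total I = 2.1108 kg m²; total mass M = 10.5 kg.
k = √(I/M) = √(2.1108/10.5) = 0.44836 m.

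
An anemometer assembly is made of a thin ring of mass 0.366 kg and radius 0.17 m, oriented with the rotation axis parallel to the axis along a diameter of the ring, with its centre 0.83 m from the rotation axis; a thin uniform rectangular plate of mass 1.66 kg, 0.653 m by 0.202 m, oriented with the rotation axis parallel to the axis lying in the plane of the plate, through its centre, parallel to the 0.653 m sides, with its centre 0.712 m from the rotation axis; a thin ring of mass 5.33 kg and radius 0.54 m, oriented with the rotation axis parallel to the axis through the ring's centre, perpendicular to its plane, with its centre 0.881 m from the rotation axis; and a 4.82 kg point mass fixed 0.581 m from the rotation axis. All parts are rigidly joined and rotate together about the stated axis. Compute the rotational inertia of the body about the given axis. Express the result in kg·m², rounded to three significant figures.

8.42

Thin ring: I_cm = (1/2)MR² = (1/2)(0.366)(0.17)² = 0.0052887 kg·m²; centre at d = 0.83 m, so I = I_cm + Md² gives I = 0.0052887 + (0.366)(0.83)² = 0.25743 kg·m².
Rectangular plate: I_cm = (1/12)Mb² = (1/12)(1.66)(0.202)² = 0.0056446 kg·m²; centre at d = 0.712 m, so I = I_cm + Md² gives I = 0.0056446 + (1.66)(0.712)² = 0.84717 kg·m².
Thin ring: I_cm = MR² = (5.33)(0.54)² = 1.5542 kg·m²; centre at d = 0.881 m, so I = I_cm + Md² gives I = 1.5542 + (5.33)(0.881)² = 5.6912 kg·m².
Point mass: I_cm = 0; centre at d = 0.581 m, so I = I_cm + Md² gives I = 0 + (4.82)(0.581)² = 1.627 kg·m².
Total I = 0.25743 + 0.84717 + 5.6912 + 1.627 = 8.4228 kg·m².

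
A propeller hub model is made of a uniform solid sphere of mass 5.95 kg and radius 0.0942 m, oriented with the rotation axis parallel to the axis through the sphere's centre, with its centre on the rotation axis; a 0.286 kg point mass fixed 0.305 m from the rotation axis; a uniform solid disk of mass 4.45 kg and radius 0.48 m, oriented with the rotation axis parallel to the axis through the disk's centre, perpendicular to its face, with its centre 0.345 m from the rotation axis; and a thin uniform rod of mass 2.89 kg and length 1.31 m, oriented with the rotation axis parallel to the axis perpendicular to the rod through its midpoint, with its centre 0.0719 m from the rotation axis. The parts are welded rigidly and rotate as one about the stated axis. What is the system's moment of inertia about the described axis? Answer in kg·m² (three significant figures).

Solid sphere: I_cm = (2/5)MR² = (2/5)(5.95)(0.0942)² = 0.021119 kg·m²; axis through the centre, so I = 0.021119 kg·m².
Point mass: I_cm = 0; centre at d = 0.305 m, so I = I_cm + Md² gives I = 0 + (0.286)(0.305)² = 0.026605 kg·m².
Solid disk: I_cm = (1/2)MR² = (1/2)(4.45)(0.48)² = 0.51264 kg·m²; centre at d = 0.345 m, so I = I_cm + Md² gives I = 0.51264 + (4.45)(0.345)² = 1.0423 kg·m².
Thin rod: I_cm = (1/12)ML² = (1/12)(2.89)(1.31)² = 0.41329 kg·m²; centre at d = 0.0719 m, so I = I_cm + Md² gives I = 0.41329 + (2.89)(0.0719)² = 0.42823 kg·m².
Total I = 0.021119 + 0.026605 + 1.0423 + 0.42823 = 1.5183 kg·m².

1.52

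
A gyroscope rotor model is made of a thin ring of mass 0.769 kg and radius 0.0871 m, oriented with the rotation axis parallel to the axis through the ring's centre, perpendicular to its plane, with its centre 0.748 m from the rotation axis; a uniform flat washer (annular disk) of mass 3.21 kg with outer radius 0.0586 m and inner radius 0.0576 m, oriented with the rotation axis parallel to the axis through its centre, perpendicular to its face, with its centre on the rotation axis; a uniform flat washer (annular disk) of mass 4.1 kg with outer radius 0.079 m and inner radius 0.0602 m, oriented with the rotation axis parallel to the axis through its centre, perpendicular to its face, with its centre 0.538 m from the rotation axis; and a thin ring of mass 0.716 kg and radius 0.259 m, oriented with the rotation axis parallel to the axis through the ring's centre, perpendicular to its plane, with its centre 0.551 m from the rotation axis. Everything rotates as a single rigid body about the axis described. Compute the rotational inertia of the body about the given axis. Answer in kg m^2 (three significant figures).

Thin ring: I_cm = MR² = (0.769)(0.0871)² = 0.0058339 kg m^2; centre at d = 0.748 m, so I = I_cm + Md² gives I = 0.0058339 + (0.769)(0.748)² = 0.43609 kg m^2.
Annular disk: I_cm = (1/2)M(R²+r²) = (1/2)(3.21)[(0.0586)² + (0.0576)²] = 0.010837 kg m^2; axis through the centre, so I = 0.010837 kg m^2.
Annular disk: I_cm = (1/2)M(R²+r²) = (1/2)(4.1)[(0.079)² + (0.0602)²] = 0.020223 kg m^2; centre at d = 0.538 m, so I = I_cm + Md² gives I = 0.020223 + (4.1)(0.538)² = 1.2069 kg m^2.
Thin ring: I_cm = MR² = (0.716)(0.259)² = 0.04803 kg m^2; centre at d = 0.551 m, so I = I_cm + Md² gives I = 0.04803 + (0.716)(0.551)² = 0.26541 kg m^2.
Total I = 0.43609 + 0.010837 + 1.2069 + 0.26541 = 1.9193 kg m^2.

1.92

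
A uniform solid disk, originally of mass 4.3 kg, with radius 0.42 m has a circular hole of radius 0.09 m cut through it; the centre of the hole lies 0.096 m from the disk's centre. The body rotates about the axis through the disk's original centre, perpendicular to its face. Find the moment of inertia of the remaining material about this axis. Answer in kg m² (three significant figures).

0.377

Unpierced body about its centre: I₀ = (1/2)MR² = (1/2)(4.3)(0.42)² = 0.37926 kg m².
The removed disk has mass m = M·(r/R)² = (4.3)(0.09/0.42)² = 0.19745 kg (same uniform areal density).
Its moment of inertia about the rotation axis (parallel-axis theorem): I_hole = (1/2)mr² + md² = (1/2)(0.19745)(0.09)² + (0.19745)(0.096)² = 0.0026194 kg m².
Treating the hole as negative mass, I = I₀ − I_hole = 0.37926 − 0.0026194 = 0.37664 kg m².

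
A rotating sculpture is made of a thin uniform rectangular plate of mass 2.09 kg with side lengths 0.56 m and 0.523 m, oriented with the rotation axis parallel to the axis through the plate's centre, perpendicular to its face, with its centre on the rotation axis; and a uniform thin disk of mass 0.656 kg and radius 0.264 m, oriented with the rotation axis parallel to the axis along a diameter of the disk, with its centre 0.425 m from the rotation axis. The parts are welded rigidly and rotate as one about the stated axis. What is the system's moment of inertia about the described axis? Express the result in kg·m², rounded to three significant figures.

0.232

Rectangular plate: I_cm = (1/12)M(a²+b²) = (1/12)(2.09)[(0.56)² + (0.523)²] = 0.10226 kg·m²; axis through the centre, so I = 0.10226 kg·m².
Thin disk: I_cm = (1/4)MR² = (1/4)(0.656)(0.264)² = 0.01143 kg·m²; centre at d = 0.425 m, so the parallel axis theorem gives I = 0.01143 + (0.656)(0.425)² = 0.12992 kg·m².
Total I = 0.10226 + 0.12992 = 0.23218 kg·m².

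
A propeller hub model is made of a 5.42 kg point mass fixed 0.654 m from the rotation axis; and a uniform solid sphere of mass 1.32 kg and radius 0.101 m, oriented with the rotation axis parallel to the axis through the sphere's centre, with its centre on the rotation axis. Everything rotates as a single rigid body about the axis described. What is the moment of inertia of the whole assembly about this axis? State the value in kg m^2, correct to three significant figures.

2.32

Point mass: I_cm = 0; centre at d = 0.654 m, so the parallel axis theorem gives I = 0 + (5.42)(0.654)² = 2.3182 kg m^2.
Solid sphere: I_cm = (2/5)MR² = (2/5)(1.32)(0.101)² = 0.0053861 kg m^2; axis through the centre, so I = 0.0053861 kg m^2.
Total I = 2.3182 + 0.0053861 = 2.3236 kg m^2.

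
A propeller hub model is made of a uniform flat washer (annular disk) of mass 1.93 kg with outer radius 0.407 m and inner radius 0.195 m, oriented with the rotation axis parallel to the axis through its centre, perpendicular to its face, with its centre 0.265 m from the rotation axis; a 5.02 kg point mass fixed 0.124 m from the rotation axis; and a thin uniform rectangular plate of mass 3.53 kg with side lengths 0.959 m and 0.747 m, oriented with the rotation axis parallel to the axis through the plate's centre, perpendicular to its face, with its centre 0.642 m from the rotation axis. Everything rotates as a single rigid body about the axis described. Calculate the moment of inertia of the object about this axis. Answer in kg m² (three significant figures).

2.30

Annular disk: I_cm = (1/2)M(R²+r²) = (1/2)(1.93)[(0.407)² + (0.195)²] = 0.19655 kg m²; centre at d = 0.265 m, so the parallel axis theorem gives I = 0.19655 + (1.93)(0.265)² = 0.33208 kg m².
Point mass: I_cm = 0; centre at d = 0.124 m, so the parallel axis theorem gives I = 0 + (5.02)(0.124)² = 0.077188 kg m².
Rectangular plate: I_cm = (1/12)M(a²+b²) = (1/12)(3.53)[(0.959)² + (0.747)²] = 0.43469 kg m²; centre at d = 0.642 m, so the parallel axis theorem gives I = 0.43469 + (3.53)(0.642)² = 1.8896 kg m².
Total I = 0.33208 + 0.077188 + 1.8896 = 2.2989 kg m².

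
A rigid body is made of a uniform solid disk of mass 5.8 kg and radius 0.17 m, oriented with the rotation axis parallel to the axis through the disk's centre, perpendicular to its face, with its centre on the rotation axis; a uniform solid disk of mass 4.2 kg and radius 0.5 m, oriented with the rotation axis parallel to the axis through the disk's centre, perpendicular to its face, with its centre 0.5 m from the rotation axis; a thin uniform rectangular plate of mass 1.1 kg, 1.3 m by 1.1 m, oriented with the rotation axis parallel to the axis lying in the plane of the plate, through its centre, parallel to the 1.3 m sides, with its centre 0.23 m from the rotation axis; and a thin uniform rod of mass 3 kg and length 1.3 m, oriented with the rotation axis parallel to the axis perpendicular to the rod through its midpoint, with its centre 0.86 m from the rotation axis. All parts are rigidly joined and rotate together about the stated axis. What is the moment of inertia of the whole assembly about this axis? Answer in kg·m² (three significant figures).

Solid disk: I_cm = (1/2)MR² = (1/2)(5.8)(0.17)² = 0.08381 kg·m²; axis through the centre, so I = 0.08381 kg·m².
Solid disk: I_cm = (1/2)MR² = (1/2)(4.2)(0.5)² = 0.525 kg·m²; centre at d = 0.5 m, so the parallel axis theorem gives I = 0.525 + (4.2)(0.5)² = 1.575 kg·m².
Rectangular plate: I_cm = (1/12)Mb² = (1/12)(1.1)(1.1)² = 0.11092 kg·m²; centre at d = 0.23 m, so the parallel axis theorem gives I = 0.11092 + (1.1)(0.23)² = 0.16911 kg·m².
Thin rod: I_cm = (1/12)ML² = (1/12)(3)(1.3)² = 0.4225 kg·m²; centre at d = 0.86 m, so the parallel axis theorem gives I = 0.4225 + (3)(0.86)² = 2.6413 kg·m².
Total I = 0.08381 + 1.575 + 0.16911 + 2.6413 = 4.4692 kg·m².

4.47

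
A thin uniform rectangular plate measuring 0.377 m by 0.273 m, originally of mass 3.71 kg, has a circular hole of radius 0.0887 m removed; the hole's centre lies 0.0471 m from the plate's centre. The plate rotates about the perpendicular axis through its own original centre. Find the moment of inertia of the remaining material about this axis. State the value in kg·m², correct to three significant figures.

Unpierced body about its centre: I₀ = (1/12)M(a²+b²) = (1/12)(3.71)[(0.377)² + (0.273)²] = 0.066983 kg·m².
The removed disk has mass m = M·πr²/(ab) = (3.71)·π(0.0887)²/(0.377·0.273) = 0.89098 kg (same uniform areal density).
Its moment of inertia about the rotation axis (parallel-axis theorem): I_hole = (1/2)mr² + md² = (1/2)(0.89098)(0.0887)² + (0.89098)(0.0471)² = 0.0054815 kg·m².
Treating the hole as negative mass, I = I₀ − I_hole = 0.066983 − 0.0054815 = 0.061502 kg·m².

0.0615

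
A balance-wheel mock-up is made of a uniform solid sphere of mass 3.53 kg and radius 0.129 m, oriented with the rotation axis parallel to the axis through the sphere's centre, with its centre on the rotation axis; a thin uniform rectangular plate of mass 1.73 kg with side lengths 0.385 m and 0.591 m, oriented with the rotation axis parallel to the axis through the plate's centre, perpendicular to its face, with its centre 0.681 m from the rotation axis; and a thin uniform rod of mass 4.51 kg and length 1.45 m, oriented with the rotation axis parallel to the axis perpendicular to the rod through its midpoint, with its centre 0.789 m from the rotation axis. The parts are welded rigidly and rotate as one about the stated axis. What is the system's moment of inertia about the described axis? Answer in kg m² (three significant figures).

4.50

Solid sphere: I_cm = (2/5)MR² = (2/5)(3.53)(0.129)² = 0.023497 kg m²; axis through the centre, so I = 0.023497 kg m².
Rectangular plate: I_cm = (1/12)M(a²+b²) = (1/12)(1.73)[(0.385)² + (0.591)²] = 0.071724 kg m²; centre at d = 0.681 m, so the parallel axis theorem gives I = 0.071724 + (1.73)(0.681)² = 0.87403 kg m².
Thin rod: I_cm = (1/12)ML² = (1/12)(4.51)(1.45)² = 0.79019 kg m²; centre at d = 0.789 m, so the parallel axis theorem gives I = 0.79019 + (4.51)(0.789)² = 3.5978 kg m².
Total I = 0.023497 + 0.87403 + 3.5978 = 4.4953 kg m².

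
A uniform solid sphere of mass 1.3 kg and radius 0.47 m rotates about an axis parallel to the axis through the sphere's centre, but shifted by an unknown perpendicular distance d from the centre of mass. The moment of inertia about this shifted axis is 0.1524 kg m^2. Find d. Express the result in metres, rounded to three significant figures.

0.170

About the centre-of-mass axis, I_cm = (2/5)MR² = (2/5)(1.3)(0.47)² = 0.11487 kg m^2.
Parallel axis theorem: I = I_cm + Md², so Md² = 0.1524 − 0.11487 = 0.037532 kg m^2.
d = √(0.037532 / 1.3) = 0.16991 m.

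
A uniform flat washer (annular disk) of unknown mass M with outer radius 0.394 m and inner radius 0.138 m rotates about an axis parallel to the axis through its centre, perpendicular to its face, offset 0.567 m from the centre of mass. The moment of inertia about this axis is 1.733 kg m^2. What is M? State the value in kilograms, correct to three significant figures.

4.24

I = I_cm + Md² = (1/2)M(R²+r²) + Md² = M·[0.5·[(0.394)² + (0.138)²] + (0.567)²] = M·0.40863.
So M = 1.733 / 0.40863 = 4.241 kg.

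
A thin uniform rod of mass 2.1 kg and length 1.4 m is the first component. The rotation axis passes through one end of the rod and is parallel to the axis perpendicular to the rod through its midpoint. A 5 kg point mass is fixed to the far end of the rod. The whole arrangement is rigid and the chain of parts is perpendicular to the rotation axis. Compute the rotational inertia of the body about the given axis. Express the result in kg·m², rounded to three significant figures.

Thin rod: I_cm = (1/12)ML² = (1/12)(2.1)(1.4)² = 0.343 kg·m²; centre at d = 0.7 m, so the parallel axis theorem gives I = 0.343 + (2.1)(0.7)² = 1.372 kg·m².
Point mass: I_cm = 0; centre at d = 0.7 + 0.7 = 1.4 m, so the parallel axis theorem gives I = 0 + (5)(1.4)² = 9.8 kg·m².
Total I = 1.372 + 9.8 = 11.172 kg·m².

11.2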